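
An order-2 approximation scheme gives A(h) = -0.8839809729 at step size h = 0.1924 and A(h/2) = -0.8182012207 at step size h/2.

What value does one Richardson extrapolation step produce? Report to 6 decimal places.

Leading term ∝ h^2; use weight 4 = 2^2.
Difference of the inputs: -0.8182012207 − (-0.8839809729) = 0.0657797522
Divide by 2^2 − 1 = 3: 0.0657797522/3 = 0.0219265841
R = A(h/2) + (A(h/2) − A(h))/3 = -0.8182012207 + 0.0219265841 = -0.7962746366
Shift from A(h/2): +0.0219265841.

-0.796275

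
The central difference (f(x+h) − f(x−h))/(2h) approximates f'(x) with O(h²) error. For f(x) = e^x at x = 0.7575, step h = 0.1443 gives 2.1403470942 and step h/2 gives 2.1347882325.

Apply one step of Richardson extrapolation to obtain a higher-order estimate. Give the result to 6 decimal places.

Method order is 2; weight 2^2 = 4.
Weighted: 8.5391529300 − 2.1403470942 = 6.3988058358
Denominator 4 − 1 = 3.
So the Richardson estimate is 2.1329352786.

2.132935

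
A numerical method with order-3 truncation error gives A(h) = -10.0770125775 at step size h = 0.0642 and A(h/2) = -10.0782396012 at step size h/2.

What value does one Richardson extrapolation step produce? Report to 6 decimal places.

-10.078415

The method has order 3: 2^3 = 8.
2^3×A(h/2) = -80.6259168096; minus A(h) gives -70.5489042321.
Denominator 8 − 1 = 7.
(8×(-10.0782396012) − (-10.0770125775))/(8 − 1) = -10.0784148903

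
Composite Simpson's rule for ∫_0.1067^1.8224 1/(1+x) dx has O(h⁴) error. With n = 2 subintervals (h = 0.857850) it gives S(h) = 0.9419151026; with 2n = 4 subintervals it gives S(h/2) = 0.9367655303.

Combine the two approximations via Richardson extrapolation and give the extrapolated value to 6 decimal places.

0.936422

Leading term ∝ h^4; use weight 16 = 2^4.
Top: 16(0.9367655303) − (0.9419151026) = 14.0463333822
Divide by 2^4 − 1 = 15.
Extrapolated: 14.0463333822 / 15 = 0.9364222255
Correction |R − A(h/2)| = 3.433e-04; gap |A(h/2) − A(h)| = 5.150e-03.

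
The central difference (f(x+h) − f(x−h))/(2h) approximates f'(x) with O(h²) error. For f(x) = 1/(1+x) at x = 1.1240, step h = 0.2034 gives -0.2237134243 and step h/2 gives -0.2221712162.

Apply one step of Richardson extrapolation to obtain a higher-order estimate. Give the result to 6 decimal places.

Method order is 2; weight 2^2 = 4.
Top: 4(-0.2221712162) − (-0.2237134243) = -0.6649714405
(-0.6649714405) ÷ 3 = -0.2216571468
Shift from A(h/2): +0.0005140694.

-0.221657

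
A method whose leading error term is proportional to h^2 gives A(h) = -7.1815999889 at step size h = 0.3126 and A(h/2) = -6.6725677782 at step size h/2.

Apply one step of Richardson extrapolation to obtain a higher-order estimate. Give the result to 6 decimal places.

Method order is 2; weight 2^2 = 4.
2^2·A(h/2) = -26.6902711128; minus A(h) gives -19.5086711239.
(4·(-6.6725677782) − (-7.1815999889))/(4 − 1) = -6.5028903746

-6.502890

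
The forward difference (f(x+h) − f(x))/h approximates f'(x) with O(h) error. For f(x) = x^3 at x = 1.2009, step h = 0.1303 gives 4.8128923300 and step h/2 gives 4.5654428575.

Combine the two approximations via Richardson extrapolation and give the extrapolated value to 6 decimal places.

4.317993

r = 1: numerator weight 2, denominator 1.
Difference of the inputs: 4.5654428575 − 4.8128923300 = -0.2474494725
Divide by 2^1 − 1 = 1: (-0.2474494725)/1 = -0.2474494725
R = 4.5654428575 − 0.2474494725 = 4.3179933850
Correction |R − A(h/2)| = 2.474e-01; gap |A(h/2) − A(h)| = 2.474e-01.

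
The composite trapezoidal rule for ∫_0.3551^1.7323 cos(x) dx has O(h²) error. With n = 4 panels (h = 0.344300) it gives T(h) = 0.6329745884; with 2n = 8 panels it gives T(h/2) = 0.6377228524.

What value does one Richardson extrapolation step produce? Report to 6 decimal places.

The method has order 2: 2^2 = 4.
Top: 4(0.6377228524) − (0.6329745884) = 1.9179168212
(4·0.6377228524 − 0.6329745884)/(4 − 1) = 0.6393056071

0.639306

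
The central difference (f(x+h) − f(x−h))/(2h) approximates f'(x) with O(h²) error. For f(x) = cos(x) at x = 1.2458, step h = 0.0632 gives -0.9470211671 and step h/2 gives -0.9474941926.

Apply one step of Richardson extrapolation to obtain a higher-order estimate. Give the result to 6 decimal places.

-0.947652

Order 2 gives 2^r = 4 and 2^r − 1 = 3.
A(h/2) − A(h) = -0.9474941926 − (-0.9470211671) = -0.0004730255
Divide by 2^2 − 1 = 3: (-0.0004730255)/3 = -0.0001576752
R = -0.9474941926 − 0.0001576752 = -0.9476518678
Shift from A(h/2): −0.0001576752.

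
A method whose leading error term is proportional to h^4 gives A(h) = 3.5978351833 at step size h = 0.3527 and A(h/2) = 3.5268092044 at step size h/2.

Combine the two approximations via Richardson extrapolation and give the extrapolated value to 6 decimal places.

Error is O(h^4); halving h shrinks it by 2^4 = 16.
16·3.5268092044 = 56.4289472704; 56.4289472704 − 3.5978351833 = 52.8311120871
Extrapolated: 52.8311120871 / 15 = 3.5220741391

3.522074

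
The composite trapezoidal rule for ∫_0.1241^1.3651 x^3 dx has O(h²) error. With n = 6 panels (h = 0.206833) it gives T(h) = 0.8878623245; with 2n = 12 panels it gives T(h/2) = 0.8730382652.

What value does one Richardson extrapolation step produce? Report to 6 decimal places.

Order 2 gives 2^r = 4 and 2^r − 1 = 3.
A(h/2) − A(h) = 0.8730382652 − 0.8878623245 = -0.0148240593
Divide by 2^2 − 1 = 3: (-0.0148240593)/3 = -0.0049413531
R = A(h/2) + (A(h/2) − A(h))/3 = 0.8730382652 − 0.0049413531 = 0.8680969121
Correction |R − A(h/2)| = 4.941e-03; gap |A(h/2) − A(h)| = 1.482e-02.

0.868097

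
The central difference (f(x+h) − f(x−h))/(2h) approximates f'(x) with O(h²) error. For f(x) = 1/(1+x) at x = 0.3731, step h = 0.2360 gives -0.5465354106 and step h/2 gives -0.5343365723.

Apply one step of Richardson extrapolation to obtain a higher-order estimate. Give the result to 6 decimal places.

-0.530270

r = 2: numerator weight 4, denominator 3.
A(h/2) − A(h) = -0.5343365723 − (-0.5465354106) = 0.0121988383
Divide by 2^2 − 1 = 3: 0.0121988383/3 = 0.0040662794
R = -0.5343365723 + 0.0040662794 = -0.5302702929
Correction |R − A(h/2)| = 4.066e-03; gap |A(h/2) − A(h)| = 1.220e-02.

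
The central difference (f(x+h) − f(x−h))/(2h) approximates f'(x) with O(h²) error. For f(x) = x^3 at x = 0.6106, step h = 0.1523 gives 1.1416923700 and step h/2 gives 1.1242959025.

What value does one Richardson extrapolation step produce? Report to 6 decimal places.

Leading term ∝ h^2; use weight 4 = 2^2.
Difference of the inputs: 1.1242959025 − 1.1416923700 = -0.0173964675
Divide by 2^2 − 1 = 3: (-0.0173964675)/3 = -0.0057988225
R = A(h/2) + (A(h/2) − A(h))/3 = 1.1242959025 − 0.0057988225 = 1.1184970800

1.118497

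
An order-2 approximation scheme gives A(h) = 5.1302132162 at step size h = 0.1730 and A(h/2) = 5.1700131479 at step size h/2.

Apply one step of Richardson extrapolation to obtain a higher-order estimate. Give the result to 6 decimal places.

r = 2: numerator weight 4, denominator 3.
2^2×A(h/2) = 20.6800525916; minus A(h) gives 15.5498393754.
R = 15.5498393754/3 = 5.1832797918

5.183280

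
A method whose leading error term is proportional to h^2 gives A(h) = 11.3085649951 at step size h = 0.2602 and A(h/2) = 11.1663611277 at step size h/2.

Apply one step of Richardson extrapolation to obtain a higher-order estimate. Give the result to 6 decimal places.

With r = 2 the leading error scales as h^2, so the weight is 2^2 = 4.
2^2×A(h/2) = 44.6654445108; minus A(h) gives 33.3568795157.
Denominator 4 − 1 = 3.
Extrapolated: 33.3568795157 / 3 = 11.1189598386
Shift from A(h/2): −0.0474012891.

11.118960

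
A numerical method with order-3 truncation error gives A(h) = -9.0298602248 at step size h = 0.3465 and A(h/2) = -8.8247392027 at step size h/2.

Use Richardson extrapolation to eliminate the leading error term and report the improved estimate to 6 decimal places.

-8.795436

With r = 3 the leading error scales as h^3, so the weight is 2^3 = 8.
8·(-8.8247392027) − (-9.0298602248) = -61.5680533968
Extrapolated: (-61.5680533968) / 7 = -8.7954361995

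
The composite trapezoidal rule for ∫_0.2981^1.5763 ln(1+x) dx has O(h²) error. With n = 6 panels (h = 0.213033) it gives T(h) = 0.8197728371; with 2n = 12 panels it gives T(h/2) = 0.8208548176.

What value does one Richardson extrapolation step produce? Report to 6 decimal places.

0.821215

Error is O(h^2); halving h shrinks it by 2^2 = 4.
Numerator 4 × A(h/2) − A(h) = 4 × 0.8208548176 − 0.8197728371 = 2.4636464333
Extrapolated: 2.4636464333 / 3 = 0.8212154778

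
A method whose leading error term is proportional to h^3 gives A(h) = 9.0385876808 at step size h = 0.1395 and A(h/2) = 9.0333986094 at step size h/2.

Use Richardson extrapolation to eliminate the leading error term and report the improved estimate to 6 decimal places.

Method order is 3; weight 2^3 = 8.
8*9.0333986094 − 9.0385876808 = 63.2286011944
Denominator 8 − 1 = 7.
(8*9.0333986094 − 9.0385876808)/(8 − 1) = 9.0326573135
Shift from A(h/2): −0.0007412959.

9.032657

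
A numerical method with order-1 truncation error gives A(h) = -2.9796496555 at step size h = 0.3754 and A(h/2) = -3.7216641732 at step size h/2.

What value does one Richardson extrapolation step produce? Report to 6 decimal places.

With r = 1 the leading error scales as h^1, so the weight is 2^1 = 2.
A(h/2) − A(h) = -3.7216641732 − (-2.9796496555) = -0.7420145177
Correction (A(h/2) − A(h))/(2 − 1) = (-0.7420145177)/1 = -0.7420145177
R = A(h/2) + (A(h/2) − A(h))/1 = -3.7216641732 − 0.7420145177 = -4.4636786909

-4.463679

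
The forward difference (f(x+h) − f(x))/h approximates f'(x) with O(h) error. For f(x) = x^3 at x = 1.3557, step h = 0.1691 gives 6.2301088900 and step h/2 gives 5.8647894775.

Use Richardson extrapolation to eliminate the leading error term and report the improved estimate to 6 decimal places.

Method order is 1; weight 2^1 = 2.
2·5.8647894775 = 11.7295789550; 11.7295789550 − 6.2301088900 = 5.4994700650
Divide by 2^1 − 1 = 1.
So the Richardson estimate is 5.4994700650.

5.499470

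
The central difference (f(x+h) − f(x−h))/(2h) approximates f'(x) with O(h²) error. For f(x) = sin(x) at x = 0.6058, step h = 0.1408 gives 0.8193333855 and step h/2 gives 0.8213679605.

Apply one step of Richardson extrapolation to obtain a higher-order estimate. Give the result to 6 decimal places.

0.822046

Error is O(h^2); halving h shrinks it by 2^2 = 4.
2^2×A(h/2) = 3.2854718420; minus A(h) gives 2.4661384565.
(4×0.8213679605 − 0.8193333855)/(4 − 1) = 0.8220461522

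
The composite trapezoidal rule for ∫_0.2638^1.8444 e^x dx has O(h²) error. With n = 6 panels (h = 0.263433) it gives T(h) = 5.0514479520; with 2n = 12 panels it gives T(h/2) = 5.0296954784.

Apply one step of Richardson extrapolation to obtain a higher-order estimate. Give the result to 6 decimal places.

5.022445

Order 2 gives 2^r = 4 and 2^r − 1 = 3.
Weighted: 20.1187819136 − 5.0514479520 = 15.0673339616
Denominator 4 − 1 = 3.
Result: 5.0224446539
Gap between inputs: 2.175e-02; correction applied: −0.0072508245.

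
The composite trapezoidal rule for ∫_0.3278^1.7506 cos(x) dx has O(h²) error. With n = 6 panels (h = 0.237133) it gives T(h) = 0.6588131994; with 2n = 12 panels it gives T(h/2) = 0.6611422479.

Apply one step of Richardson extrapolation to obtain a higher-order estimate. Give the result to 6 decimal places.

0.661919

Order 2 gives 2^r = 4 and 2^r − 1 = 3.
Top: 4(0.6611422479) − (0.6588131994) = 1.9857557922
R = 1.9857557922/3 = 0.6619185974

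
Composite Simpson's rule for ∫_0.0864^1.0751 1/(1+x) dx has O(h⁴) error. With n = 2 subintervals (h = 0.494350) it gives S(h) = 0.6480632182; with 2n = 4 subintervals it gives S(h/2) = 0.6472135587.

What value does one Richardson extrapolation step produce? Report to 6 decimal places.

0.647157

Method order is 4; weight 2^4 = 16.
16×0.6472135587 = 10.3554169392; subtract 0.6480632182 → 9.7073537210
Denominator 16 − 1 = 15.
So the Richardson estimate is 0.6471569147.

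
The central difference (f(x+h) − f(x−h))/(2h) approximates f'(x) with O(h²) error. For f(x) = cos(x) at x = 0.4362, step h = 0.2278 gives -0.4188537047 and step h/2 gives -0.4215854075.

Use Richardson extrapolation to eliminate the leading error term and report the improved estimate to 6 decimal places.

r = 2, so 2^r = 4.
Top: 4(-0.4215854075) − (-0.4188537047) = -1.2674879253
Divide by 2^2 − 1 = 3.
So the Richardson estimate is -0.4224959751.
Shift from A(h/2): −0.0009105676.

-0.422496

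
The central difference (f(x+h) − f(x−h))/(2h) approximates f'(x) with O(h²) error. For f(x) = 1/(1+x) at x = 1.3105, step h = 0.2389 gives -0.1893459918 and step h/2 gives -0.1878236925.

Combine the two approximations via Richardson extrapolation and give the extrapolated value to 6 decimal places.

-0.187316

r = 2: numerator weight 4, denominator 3.
4·(-0.1878236925) = -0.7512947700; subtract (-0.1893459918) → -0.5619487782
Denominator 4 − 1 = 3.
Extrapolated: (-0.5619487782) / 3 = -0.1873162594
Correction |R − A(h/2)| = 5.074e-04; gap |A(h/2) − A(h)| = 1.522e-03.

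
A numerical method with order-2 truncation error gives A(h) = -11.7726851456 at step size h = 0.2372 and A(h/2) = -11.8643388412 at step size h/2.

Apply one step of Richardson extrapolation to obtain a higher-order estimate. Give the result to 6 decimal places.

-11.894890

Error is O(h^2); halving h shrinks it by 2^2 = 4.
4·(-11.8643388412) = -47.4573553648; subtract (-11.7726851456) → -35.6846702192
Extrapolated: (-35.6846702192) / 3 = -11.8948900731
Shift from A(h/2): −0.0305512319.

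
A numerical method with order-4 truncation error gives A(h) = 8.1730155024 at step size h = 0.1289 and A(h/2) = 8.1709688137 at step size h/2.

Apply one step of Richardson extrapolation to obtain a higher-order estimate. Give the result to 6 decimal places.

r = 4, so 2^r = 16.
2^4×A(h/2) = 130.7355010192; minus A(h) gives 122.5624855168.
Extrapolated: 122.5624855168 / 15 = 8.1708323678

8.170832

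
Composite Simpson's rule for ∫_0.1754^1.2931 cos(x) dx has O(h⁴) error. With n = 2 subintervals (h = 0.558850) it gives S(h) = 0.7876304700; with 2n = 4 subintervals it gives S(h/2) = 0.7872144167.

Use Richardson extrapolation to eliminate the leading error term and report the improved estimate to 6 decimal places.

0.787187

Order 4 gives 2^r = 16 and 2^r − 1 = 15.
16×0.7872144167 = 12.5954306672; subtract 0.7876304700 → 11.8078001972
Divide by 2^4 − 1 = 15.
11.8078001972 ÷ 15 = 0.7871866798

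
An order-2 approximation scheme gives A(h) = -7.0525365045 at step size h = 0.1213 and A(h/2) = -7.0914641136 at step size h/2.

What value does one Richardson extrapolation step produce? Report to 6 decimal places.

r = 2, so 2^r = 4.
Weighted: (-28.3658564544) − (-7.0525365045) = -21.3133199499
(-21.3133199499) ÷ 3 = -7.1044399833

-7.104440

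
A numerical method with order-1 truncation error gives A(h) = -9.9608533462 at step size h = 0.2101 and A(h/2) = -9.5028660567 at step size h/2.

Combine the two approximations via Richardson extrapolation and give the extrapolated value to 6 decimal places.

Order 1 gives 2^r = 2 and 2^r − 1 = 1.
Difference of the inputs: -9.5028660567 − (-9.9608533462) = 0.4579872895
Divide by 2^1 − 1 = 1: 0.4579872895/1 = 0.4579872895
R = -9.5028660567 + 0.4579872895 = -9.0448787672
Shift from A(h/2): +0.4579872895.

-9.044879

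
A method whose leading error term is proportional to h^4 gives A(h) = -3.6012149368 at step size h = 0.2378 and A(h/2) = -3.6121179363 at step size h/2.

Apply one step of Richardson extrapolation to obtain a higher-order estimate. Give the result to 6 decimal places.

The method has order 4: 2^4 = 16.
Top: 16(-3.6121179363) − (-3.6012149368) = -54.1926720440
R = (-54.1926720440)/15 = -3.6128448029
Shift from A(h/2): −0.0007268666.

-3.612845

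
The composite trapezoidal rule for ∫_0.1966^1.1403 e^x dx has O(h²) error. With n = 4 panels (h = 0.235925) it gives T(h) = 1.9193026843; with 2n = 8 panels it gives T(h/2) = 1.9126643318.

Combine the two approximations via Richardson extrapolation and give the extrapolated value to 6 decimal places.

Order 2 gives 2^r = 4 and 2^r − 1 = 3.
Top: 4(1.9126643318) − (1.9193026843) = 5.7313546429
Divide by 2^2 − 1 = 3.
R = 5.7313546429/3 = 1.9104515476
Correction |R − A(h/2)| = 2.213e-03; gap |A(h/2) − A(h)| = 6.638e-03.

1.910452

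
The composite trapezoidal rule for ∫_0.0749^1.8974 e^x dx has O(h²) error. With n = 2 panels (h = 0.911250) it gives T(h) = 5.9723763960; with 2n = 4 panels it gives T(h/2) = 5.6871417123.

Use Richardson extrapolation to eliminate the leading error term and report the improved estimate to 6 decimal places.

5.592063

r = 2, so 2^r = 4.
4·5.6871417123 − 5.9723763960 = 16.7761904532
R = 16.7761904532/3 = 5.5920634844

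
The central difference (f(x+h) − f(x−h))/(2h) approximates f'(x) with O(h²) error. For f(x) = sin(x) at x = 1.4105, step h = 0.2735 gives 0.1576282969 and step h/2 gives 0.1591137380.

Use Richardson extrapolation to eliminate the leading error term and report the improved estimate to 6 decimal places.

r = 2: numerator weight 4, denominator 3.
Weighted: 0.6364549520 − 0.1576282969 = 0.4788266551
Divide by 2^2 − 1 = 3.
(4·0.1591137380 − 0.1576282969)/(4 − 1) = 0.1596088850
Gap between inputs: 1.485e-03; correction applied: +0.0004951470.

0.159609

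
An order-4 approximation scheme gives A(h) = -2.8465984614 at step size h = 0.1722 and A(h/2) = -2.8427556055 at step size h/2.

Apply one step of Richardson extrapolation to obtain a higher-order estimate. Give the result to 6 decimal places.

r = 4, so 2^r = 16.
Numerator 16×A(h/2) − A(h) = 16×(-2.8427556055) − (-2.8465984614) = -42.6374912266
R = (-42.6374912266)/15 = -2.8424994151

-2.842499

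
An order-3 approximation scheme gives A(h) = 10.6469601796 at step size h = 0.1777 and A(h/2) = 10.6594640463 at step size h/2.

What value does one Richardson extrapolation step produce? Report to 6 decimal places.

10.661250

Order 3 gives 2^r = 8 and 2^r − 1 = 7.
Top: 8(10.6594640463) − (10.6469601796) = 74.6287521908
Extrapolated: 74.6287521908 / 7 = 10.6612503130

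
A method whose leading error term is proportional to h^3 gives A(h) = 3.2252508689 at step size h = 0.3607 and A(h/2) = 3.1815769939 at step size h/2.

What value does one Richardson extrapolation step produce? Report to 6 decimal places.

3.175338

Leading term ∝ h^3; use weight 8 = 2^3.
2^3 × A(h/2) = 25.4526159512; minus A(h) gives 22.2273650823.
Denominator 8 − 1 = 7.
R = 22.2273650823/7 = 3.1753378689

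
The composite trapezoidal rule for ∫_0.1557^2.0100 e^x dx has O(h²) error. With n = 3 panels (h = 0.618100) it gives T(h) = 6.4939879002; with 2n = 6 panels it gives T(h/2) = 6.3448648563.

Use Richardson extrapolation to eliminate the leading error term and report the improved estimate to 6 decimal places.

6.295157

Order 2 gives 2^r = 4 and 2^r − 1 = 3.
4×6.3448648563 − 6.4939879002 = 18.8854715250
18.8854715250 ÷ 3 = 6.2951571750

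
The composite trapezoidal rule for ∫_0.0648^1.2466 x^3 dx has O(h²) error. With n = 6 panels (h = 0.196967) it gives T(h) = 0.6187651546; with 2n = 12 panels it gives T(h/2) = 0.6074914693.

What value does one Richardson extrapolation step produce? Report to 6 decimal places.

Method order is 2; weight 2^2 = 4.
4*0.6074914693 − 0.6187651546 = 1.8112007226
(4*0.6074914693 − 0.6187651546)/(4 − 1) = 0.6037335742
Correction |R − A(h/2)| = 3.758e-03; gap |A(h/2) − A(h)| = 1.127e-02.

0.603734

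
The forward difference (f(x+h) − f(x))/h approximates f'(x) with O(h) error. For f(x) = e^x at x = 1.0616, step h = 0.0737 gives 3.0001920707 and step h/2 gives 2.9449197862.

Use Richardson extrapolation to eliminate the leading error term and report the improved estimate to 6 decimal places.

With r = 1 the leading error scales as h^1, so the weight is 2^1 = 2.
Difference of the inputs: 2.9449197862 − 3.0001920707 = -0.0552722845
Correction (A(h/2) − A(h))/(2 − 1) = (-0.0552722845)/1 = -0.0552722845
R = 2.9449197862 − 0.0552722845 = 2.8896475017

2.889648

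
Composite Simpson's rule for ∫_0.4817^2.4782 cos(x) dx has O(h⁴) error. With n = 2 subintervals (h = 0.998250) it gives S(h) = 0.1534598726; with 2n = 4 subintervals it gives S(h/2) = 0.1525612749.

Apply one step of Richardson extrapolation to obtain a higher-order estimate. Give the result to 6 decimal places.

The method has order 4: 2^4 = 16.
16 × 0.1525612749 = 2.4409803984; 2.4409803984 − 0.1534598726 = 2.2875205258
Divide by 2^4 − 1 = 15.
2.2875205258 ÷ 15 = 0.1525013684

0.152501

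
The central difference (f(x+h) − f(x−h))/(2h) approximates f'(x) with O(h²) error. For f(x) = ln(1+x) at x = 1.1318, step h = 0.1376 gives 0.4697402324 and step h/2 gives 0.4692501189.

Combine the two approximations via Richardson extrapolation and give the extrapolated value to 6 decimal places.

0.469087

The method has order 2: 2^2 = 4.
4×0.4692501189 = 1.8770004756; subtract 0.4697402324 → 1.4072602432
R = 1.4072602432/3 = 0.4690867477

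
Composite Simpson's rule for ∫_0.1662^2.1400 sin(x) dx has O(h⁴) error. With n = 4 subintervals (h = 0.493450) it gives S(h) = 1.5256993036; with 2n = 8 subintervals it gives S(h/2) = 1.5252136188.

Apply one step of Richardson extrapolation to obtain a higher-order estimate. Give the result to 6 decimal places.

1.525181

r = 4: numerator weight 16, denominator 15.
16×1.5252136188 = 24.4034179008; subtract 1.5256993036 → 22.8777185972
Denominator 16 − 1 = 15.
Extrapolated: 22.8777185972 / 15 = 1.5251812398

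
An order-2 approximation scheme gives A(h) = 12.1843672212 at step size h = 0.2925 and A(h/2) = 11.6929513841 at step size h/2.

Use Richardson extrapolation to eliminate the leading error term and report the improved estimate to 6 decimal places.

Error is O(h^2); halving h shrinks it by 2^2 = 4.
Numerator 4·A(h/2) − A(h) = 4·11.6929513841 − 12.1843672212 = 34.5874383152
34.5874383152 ÷ 3 = 11.5291461051
Correction |R − A(h/2)| = 1.638e-01; gap |A(h/2) − A(h)| = 4.914e-01.

11.529146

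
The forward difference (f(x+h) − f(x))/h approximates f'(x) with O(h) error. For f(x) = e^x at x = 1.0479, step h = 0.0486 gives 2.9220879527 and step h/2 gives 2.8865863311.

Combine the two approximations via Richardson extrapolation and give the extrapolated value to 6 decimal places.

2.851085

Leading term ∝ h^1; use weight 2 = 2^1.
A(h/2) − A(h) = 2.8865863311 − 2.9220879527 = -0.0355016216
Correction (A(h/2) − A(h))/(2 − 1) = (-0.0355016216)/1 = -0.0355016216
R = 2.8865863311 − 0.0355016216 = 2.8510847095
Shift from A(h/2): −0.0355016216.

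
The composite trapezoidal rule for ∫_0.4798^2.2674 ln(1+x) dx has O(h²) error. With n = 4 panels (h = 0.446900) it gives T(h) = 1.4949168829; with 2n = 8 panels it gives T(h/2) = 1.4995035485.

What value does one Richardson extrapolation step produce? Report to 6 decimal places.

1.501032

Order 2 gives 2^r = 4 and 2^r − 1 = 3.
4×1.4995035485 = 5.9980141940; 5.9980141940 − 1.4949168829 = 4.5030973111
Divide by 2^2 − 1 = 3.
R = 4.5030973111/3 = 1.5010324370
Correction |R − A(h/2)| = 1.529e-03; gap |A(h/2) − A(h)| = 4.587e-03.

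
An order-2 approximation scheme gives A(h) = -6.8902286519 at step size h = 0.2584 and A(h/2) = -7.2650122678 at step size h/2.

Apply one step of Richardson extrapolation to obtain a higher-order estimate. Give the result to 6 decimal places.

-7.389940

Order 2 gives 2^r = 4 and 2^r − 1 = 3.
Top: 4(-7.2650122678) − (-6.8902286519) = -22.1698204193
Denominator 4 − 1 = 3.
(-22.1698204193) ÷ 3 = -7.3899401398
Gap between inputs: 3.748e-01; correction applied: −0.1249278720.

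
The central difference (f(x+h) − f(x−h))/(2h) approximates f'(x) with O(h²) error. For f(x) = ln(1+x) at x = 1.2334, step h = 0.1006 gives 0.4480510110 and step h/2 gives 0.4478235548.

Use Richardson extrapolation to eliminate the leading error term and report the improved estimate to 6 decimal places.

0.447748

Method order is 2; weight 2^2 = 4.
2^2*A(h/2) = 1.7912942192; minus A(h) gives 1.3432432082.
Denominator 4 − 1 = 3.
Result: 0.4477477361
Correction |R − A(h/2)| = 7.582e-05; gap |A(h/2) − A(h)| = 2.275e-04.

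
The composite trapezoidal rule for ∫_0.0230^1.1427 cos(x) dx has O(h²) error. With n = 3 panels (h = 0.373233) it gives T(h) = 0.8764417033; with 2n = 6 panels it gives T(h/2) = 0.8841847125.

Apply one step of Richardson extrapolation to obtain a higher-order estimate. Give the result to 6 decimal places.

0.886766

r = 2: numerator weight 4, denominator 3.
4×0.8841847125 = 3.5367388500; subtract 0.8764417033 → 2.6602971467
2.6602971467 ÷ 3 = 0.8867657156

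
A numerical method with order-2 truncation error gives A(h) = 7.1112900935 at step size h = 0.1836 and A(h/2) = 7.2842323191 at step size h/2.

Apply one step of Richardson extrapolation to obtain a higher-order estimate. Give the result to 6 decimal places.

7.341880

With r = 2 the leading error scales as h^2, so the weight is 2^2 = 4.
Weighted: 29.1369292764 − 7.1112900935 = 22.0256391829
Divide by 2^2 − 1 = 3.
R = 22.0256391829/3 = 7.3418797276
Shift from A(h/2): +0.0576474085.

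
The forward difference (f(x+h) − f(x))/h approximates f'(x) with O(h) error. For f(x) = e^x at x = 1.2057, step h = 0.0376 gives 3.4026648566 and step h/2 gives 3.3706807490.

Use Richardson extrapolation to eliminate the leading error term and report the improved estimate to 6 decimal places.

3.338697

Error is O(h^1); halving h shrinks it by 2^1 = 2.
2 × 3.3706807490 − 3.4026648566 = 3.3386966414
(2 × 3.3706807490 − 3.4026648566)/(2 − 1) = 3.3386966414
Correction |R − A(h/2)| = 3.198e-02; gap |A(h/2) − A(h)| = 3.198e-02.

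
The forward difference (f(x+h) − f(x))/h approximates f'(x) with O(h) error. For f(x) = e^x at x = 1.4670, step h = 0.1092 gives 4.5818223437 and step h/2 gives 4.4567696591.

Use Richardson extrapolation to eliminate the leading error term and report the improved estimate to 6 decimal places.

With r = 1 the leading error scales as h^1, so the weight is 2^1 = 2.
A(h/2) − A(h) = 4.4567696591 − 4.5818223437 = -0.1250526846
Correction (A(h/2) − A(h))/(2 − 1) = (-0.1250526846)/1 = -0.1250526846
R = A(h/2) + (A(h/2) − A(h))/1 = 4.4567696591 − 0.1250526846 = 4.3317169745
Gap between inputs: 1.251e-01; correction applied: −0.1250526846.

4.331717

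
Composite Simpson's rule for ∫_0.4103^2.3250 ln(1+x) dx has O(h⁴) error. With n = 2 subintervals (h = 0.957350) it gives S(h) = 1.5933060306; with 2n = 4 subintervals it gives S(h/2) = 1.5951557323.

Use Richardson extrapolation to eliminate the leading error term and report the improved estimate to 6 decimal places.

1.595279

Order 4 gives 2^r = 16 and 2^r − 1 = 15.
16·1.5951557323 − 1.5933060306 = 23.9291856862
R = 23.9291856862/15 = 1.5952790457
Shift from A(h/2): +0.0001233134.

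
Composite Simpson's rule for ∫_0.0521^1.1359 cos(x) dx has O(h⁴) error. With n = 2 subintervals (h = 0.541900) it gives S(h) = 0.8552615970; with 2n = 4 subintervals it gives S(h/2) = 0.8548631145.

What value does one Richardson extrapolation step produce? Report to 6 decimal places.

0.854837

Error is O(h^4); halving h shrinks it by 2^4 = 16.
16 × 0.8548631145 = 13.6778098320; 13.6778098320 − 0.8552615970 = 12.8225482350
(16 × 0.8548631145 − 0.8552615970)/(16 − 1) = 0.8548365490
Shift from A(h/2): −0.0000265655.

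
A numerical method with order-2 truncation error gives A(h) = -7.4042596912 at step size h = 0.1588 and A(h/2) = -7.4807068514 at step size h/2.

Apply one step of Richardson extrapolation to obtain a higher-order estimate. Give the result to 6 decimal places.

With r = 2 the leading error scales as h^2, so the weight is 2^2 = 4.
4 × (-7.4807068514) − (-7.4042596912) = -22.5185677144
Divide by 2^2 − 1 = 3.
So the Richardson estimate is -7.5061892381.
Correction |R − A(h/2)| = 2.548e-02; gap |A(h/2) − A(h)| = 7.645e-02.

-7.506189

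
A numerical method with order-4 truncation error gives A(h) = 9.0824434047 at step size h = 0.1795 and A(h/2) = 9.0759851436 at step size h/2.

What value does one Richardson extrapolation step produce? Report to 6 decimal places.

9.075555

Method order is 4; weight 2^4 = 16.
Weighted: 145.2157622976 − 9.0824434047 = 136.1333188929
Denominator 16 − 1 = 15.
R = 136.1333188929/15 = 9.0755545929
Correction |R − A(h/2)| = 4.306e-04; gap |A(h/2) − A(h)| = 6.458e-03.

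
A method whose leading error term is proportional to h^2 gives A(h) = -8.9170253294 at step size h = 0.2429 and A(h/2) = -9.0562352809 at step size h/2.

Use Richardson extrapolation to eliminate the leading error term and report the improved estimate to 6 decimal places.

-9.102639

Error is O(h^2); halving h shrinks it by 2^2 = 4.
Top: 4(-9.0562352809) − (-8.9170253294) = -27.3079157942
(-27.3079157942) ÷ 3 = -9.1026385981
Correction |R − A(h/2)| = 4.640e-02; gap |A(h/2) − A(h)| = 1.392e-01.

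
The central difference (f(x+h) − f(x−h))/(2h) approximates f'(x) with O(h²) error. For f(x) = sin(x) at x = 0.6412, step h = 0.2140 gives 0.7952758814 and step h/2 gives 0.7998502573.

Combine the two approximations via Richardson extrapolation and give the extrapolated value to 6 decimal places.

r = 2: numerator weight 4, denominator 3.
4·0.7998502573 − 0.7952758814 = 2.4041251478
Divide by 2^2 − 1 = 3.
2.4041251478 ÷ 3 = 0.8013750493
Correction |R − A(h/2)| = 1.525e-03; gap |A(h/2) − A(h)| = 4.574e-03.

0.801375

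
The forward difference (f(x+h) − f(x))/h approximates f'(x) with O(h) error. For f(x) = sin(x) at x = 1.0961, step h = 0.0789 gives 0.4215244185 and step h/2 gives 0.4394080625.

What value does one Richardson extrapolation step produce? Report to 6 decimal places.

0.457292

Method order is 1; weight 2^1 = 2.
2·0.4394080625 − 0.4215244185 = 0.4572917065
Divide by 2^1 − 1 = 1.
So the Richardson estimate is 0.4572917065.
Correction |R − A(h/2)| = 1.788e-02; gap |A(h/2) − A(h)| = 1.788e-02.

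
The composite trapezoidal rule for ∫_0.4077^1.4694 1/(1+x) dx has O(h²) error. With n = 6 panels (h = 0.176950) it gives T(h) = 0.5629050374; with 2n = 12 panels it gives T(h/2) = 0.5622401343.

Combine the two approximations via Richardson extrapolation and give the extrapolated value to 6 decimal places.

r = 2: numerator weight 4, denominator 3.
4·0.5622401343 − 0.5629050374 = 1.6860554998
Divide by 2^2 − 1 = 3.
Extrapolated: 1.6860554998 / 3 = 0.5620184999
Shift from A(h/2): −0.0002216344.

0.562018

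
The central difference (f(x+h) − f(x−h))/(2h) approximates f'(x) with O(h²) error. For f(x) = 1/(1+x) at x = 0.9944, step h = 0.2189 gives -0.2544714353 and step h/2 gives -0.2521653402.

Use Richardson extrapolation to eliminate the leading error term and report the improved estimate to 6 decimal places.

-0.251397

The method has order 2: 2^2 = 4.
4·(-0.2521653402) = -1.0086613608; subtract (-0.2544714353) → -0.7541899255
Denominator 4 − 1 = 3.
Result: -0.2513966418
Shift from A(h/2): +0.0007686984.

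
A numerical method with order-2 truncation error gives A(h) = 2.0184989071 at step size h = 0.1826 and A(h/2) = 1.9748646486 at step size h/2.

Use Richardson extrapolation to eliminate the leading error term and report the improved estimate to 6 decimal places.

1.960320

Order 2 gives 2^r = 4 and 2^r − 1 = 3.
Numerator 4*A(h/2) − A(h) = 4*1.9748646486 − 2.0184989071 = 5.8809596873
Divide by 2^2 − 1 = 3.
Result: 1.9603198958
Shift from A(h/2): −0.0145447528.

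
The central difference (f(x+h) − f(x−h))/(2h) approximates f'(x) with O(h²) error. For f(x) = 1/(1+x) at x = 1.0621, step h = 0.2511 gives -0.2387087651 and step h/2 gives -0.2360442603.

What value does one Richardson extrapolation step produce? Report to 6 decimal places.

r = 2: numerator weight 4, denominator 3.
4×(-0.2360442603) = -0.9441770412; (-0.9441770412) − (-0.2387087651) = -0.7054682761
Divide by 2^2 − 1 = 3.
(4×(-0.2360442603) − (-0.2387087651))/(4 − 1) = -0.2351560920
Shift from A(h/2): +0.0008881683.

-0.235156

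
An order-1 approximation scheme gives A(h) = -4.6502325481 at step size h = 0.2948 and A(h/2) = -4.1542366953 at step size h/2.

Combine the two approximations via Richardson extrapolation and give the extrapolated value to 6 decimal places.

-3.658241

With r = 1 the leading error scales as h^1, so the weight is 2^1 = 2.
2 × (-4.1542366953) = -8.3084733906; subtract (-4.6502325481) → -3.6582408425
Extrapolated: (-3.6582408425) / 1 = -3.6582408425
Correction |R − A(h/2)| = 4.960e-01; gap |A(h/2) − A(h)| = 4.960e-01.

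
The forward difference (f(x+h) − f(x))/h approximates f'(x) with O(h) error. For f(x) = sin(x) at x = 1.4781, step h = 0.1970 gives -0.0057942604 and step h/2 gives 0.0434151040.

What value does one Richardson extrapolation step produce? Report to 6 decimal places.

Error is O(h^1); halving h shrinks it by 2^1 = 2.
2 × 0.0434151040 = 0.0868302080; subtract (-0.0057942604) → 0.0926244684
Divide by 2^1 − 1 = 1.
Result: 0.0926244684
Shift from A(h/2): +0.0492093644.

0.092624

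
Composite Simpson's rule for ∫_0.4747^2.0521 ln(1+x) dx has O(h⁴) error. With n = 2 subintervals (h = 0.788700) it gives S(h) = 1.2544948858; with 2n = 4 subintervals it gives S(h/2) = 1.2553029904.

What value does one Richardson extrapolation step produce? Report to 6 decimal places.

1.255357

Error is O(h^4); halving h shrinks it by 2^4 = 16.
16*1.2553029904 = 20.0848478464; 20.0848478464 − 1.2544948858 = 18.8303529606
(16*1.2553029904 − 1.2544948858)/(16 − 1) = 1.2553568640
Gap between inputs: 8.081e-04; correction applied: +0.0000538736.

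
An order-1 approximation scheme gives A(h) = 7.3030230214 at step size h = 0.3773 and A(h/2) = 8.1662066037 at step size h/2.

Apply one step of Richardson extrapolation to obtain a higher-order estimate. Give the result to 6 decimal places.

9.029390

Method order is 1; weight 2^1 = 2.
Top: 2(8.1662066037) − (7.3030230214) = 9.0293901860
R = 9.0293901860/1 = 9.0293901860
Gap between inputs: 8.632e-01; correction applied: +0.8631835823.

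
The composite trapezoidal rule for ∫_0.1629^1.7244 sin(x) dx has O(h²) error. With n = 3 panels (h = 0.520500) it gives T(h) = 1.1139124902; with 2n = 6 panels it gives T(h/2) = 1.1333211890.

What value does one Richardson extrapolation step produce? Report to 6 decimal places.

1.139791

r = 2, so 2^r = 4.
2^2*A(h/2) = 4.5332847560; minus A(h) gives 3.4193722658.
Divide by 2^2 − 1 = 3.
R = 3.4193722658/3 = 1.1397907553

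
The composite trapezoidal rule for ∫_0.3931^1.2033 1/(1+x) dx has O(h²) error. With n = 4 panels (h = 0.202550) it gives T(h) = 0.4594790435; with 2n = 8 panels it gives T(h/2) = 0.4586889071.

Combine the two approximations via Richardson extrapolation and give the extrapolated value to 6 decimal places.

The method has order 2: 2^2 = 4.
Difference of the inputs: 0.4586889071 − 0.4594790435 = -0.0007901364
Divide by 2^2 − 1 = 3: (-0.0007901364)/3 = -0.0002633788
R = A(h/2) + (A(h/2) − A(h))/3 = 0.4586889071 − 0.0002633788 = 0.4584255283
Shift from A(h/2): −0.0002633788.

0.458426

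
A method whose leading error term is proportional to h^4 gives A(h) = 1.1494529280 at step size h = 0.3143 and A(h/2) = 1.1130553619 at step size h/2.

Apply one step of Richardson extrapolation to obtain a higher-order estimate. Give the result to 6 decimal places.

1.110629

Leading term ∝ h^4; use weight 16 = 2^4.
Numerator 16 × A(h/2) − A(h) = 16 × 1.1130553619 − 1.1494529280 = 16.6594328624
16.6594328624 ÷ 15 = 1.1106288575
Correction |R − A(h/2)| = 2.427e-03; gap |A(h/2) − A(h)| = 3.640e-02.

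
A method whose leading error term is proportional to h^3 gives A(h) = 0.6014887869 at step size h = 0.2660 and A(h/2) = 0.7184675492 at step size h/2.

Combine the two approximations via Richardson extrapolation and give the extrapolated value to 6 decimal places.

0.735179

Leading term ∝ h^3; use weight 8 = 2^3.
8*0.7184675492 = 5.7477403936; subtract 0.6014887869 → 5.1462516067
Denominator 8 − 1 = 7.
R = 5.1462516067/7 = 0.7351788010
Correction |R − A(h/2)| = 1.671e-02; gap |A(h/2) − A(h)| = 1.170e-01.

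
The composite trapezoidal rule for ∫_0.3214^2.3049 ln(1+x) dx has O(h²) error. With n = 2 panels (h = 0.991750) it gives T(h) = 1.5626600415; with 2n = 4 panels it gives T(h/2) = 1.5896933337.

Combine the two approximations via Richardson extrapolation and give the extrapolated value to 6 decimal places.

r = 2, so 2^r = 4.
2^2×A(h/2) = 6.3587733348; minus A(h) gives 4.7961132933.
(4×1.5896933337 − 1.5626600415)/(4 − 1) = 1.5987044311

1.598704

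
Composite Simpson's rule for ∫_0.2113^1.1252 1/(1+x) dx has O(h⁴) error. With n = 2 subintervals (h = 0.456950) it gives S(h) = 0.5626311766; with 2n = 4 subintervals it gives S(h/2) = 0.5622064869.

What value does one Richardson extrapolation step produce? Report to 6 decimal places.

With r = 4 the leading error scales as h^4, so the weight is 2^4 = 16.
2^4 × A(h/2) = 8.9953037904; minus A(h) gives 8.4326726138.
Divide by 2^4 − 1 = 15.
Result: 0.5621781743
Gap between inputs: 4.247e-04; correction applied: −0.0000283126.

0.562178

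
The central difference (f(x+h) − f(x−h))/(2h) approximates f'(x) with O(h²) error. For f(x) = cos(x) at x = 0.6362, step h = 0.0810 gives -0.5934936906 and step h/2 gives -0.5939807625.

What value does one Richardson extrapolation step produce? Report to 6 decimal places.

r = 2: numerator weight 4, denominator 3.
Top: 4(-0.5939807625) − (-0.5934936906) = -1.7824293594
Denominator 4 − 1 = 3.
(4·(-0.5939807625) − (-0.5934936906))/(4 − 1) = -0.5941431198

-0.594143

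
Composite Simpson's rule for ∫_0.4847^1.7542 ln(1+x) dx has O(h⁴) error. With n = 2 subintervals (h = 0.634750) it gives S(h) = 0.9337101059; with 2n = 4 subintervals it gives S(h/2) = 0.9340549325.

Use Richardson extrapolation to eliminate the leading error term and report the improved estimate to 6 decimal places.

0.934078

With r = 4 the leading error scales as h^4, so the weight is 2^4 = 16.
2^4×A(h/2) = 14.9448789200; minus A(h) gives 14.0111688141.
14.0111688141 ÷ 15 = 0.9340779209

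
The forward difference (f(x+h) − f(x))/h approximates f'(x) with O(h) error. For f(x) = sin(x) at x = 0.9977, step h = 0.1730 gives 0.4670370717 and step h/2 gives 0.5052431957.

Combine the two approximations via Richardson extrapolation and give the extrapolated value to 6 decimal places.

0.543449

Method order is 1; weight 2^1 = 2.
2^1×A(h/2) = 1.0104863914; minus A(h) gives 0.5434493197.
Denominator 2 − 1 = 1.
0.5434493197 ÷ 1 = 0.5434493197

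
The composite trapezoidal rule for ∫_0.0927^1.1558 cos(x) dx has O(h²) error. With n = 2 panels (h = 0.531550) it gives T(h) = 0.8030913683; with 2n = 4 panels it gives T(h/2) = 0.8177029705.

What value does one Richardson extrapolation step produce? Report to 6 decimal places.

0.822574

With r = 2 the leading error scales as h^2, so the weight is 2^2 = 4.
4×0.8177029705 = 3.2708118820; 3.2708118820 − 0.8030913683 = 2.4677205137
Divide by 2^2 − 1 = 3.
Result: 0.8225735046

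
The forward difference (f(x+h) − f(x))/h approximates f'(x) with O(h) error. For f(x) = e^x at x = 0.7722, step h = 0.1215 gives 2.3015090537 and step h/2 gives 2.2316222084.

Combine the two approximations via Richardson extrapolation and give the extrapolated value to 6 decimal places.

The method has order 1: 2^1 = 2.
Numerator 2 × A(h/2) − A(h) = 2 × 2.2316222084 − 2.3015090537 = 2.1617353631
(2 × 2.2316222084 − 2.3015090537)/(2 − 1) = 2.1617353631
Shift from A(h/2): −0.0698868453.

2.161735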